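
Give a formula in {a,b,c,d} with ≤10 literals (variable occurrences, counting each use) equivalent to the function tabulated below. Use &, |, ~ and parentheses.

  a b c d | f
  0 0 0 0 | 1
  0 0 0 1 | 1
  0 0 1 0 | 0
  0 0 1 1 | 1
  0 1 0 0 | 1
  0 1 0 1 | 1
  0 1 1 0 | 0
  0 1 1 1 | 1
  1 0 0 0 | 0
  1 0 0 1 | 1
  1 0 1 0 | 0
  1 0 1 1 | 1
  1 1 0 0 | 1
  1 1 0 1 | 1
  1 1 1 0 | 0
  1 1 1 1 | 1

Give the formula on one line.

  ~c = 1100110011001100
  (b | d) = 0101111101011111
  (~c & (b | d)) = 0100110001001100
  ((~c & (b | d)) | d) = 0101110101011101
  ~a = 1111111100000000
  (b | ~a) = 1111111100001111
  (~c & (b | ~a)) = 1100110000001100
  (((~c & (b | d)) | d) | (~c & (b | ~a))) = 1101110101011101

(((~c & (b | d)) | d) | (~c & (b | ~a)))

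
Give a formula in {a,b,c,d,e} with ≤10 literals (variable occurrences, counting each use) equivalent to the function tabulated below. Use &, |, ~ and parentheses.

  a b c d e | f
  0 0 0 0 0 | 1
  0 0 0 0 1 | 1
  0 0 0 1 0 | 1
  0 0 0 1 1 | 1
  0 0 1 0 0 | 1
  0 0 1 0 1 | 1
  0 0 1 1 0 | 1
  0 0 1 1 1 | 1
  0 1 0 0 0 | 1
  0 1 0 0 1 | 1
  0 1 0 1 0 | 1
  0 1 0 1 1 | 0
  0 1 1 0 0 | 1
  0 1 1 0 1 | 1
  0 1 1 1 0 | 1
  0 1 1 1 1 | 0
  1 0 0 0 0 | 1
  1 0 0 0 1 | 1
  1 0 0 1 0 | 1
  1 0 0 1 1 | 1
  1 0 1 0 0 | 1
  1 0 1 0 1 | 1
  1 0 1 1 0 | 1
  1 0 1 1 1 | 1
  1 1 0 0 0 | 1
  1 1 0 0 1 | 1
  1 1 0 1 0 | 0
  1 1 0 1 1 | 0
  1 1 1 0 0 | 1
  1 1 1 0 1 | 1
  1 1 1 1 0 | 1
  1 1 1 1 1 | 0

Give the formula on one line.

((~b | ~d) | ((d | ~c) & ((~e & ~a) | (~e & c))))

  ~b = 11111111000000001111111100000000
  ~d = 11001100110011001100110011001100
  (~b | ~d) = 11111111110011001111111111001100
  ~c = 11110000111100001111000011110000
  (d | ~c) = 11110011111100111111001111110011
  ~e = 10101010101010101010101010101010
  ~a = 11111111111111110000000000000000
  (~e & ~a) = 10101010101010100000000000000000
  (~e & c) = 00001010000010100000101000001010
  ((~e & ~a) | (~e & c)) = 10101010101010100000101000001010
  ((d | ~c) & ((~e & ~a) | (~e & c))) = 10100010101000100000001000000010
  ((~b | ~d) | ((d | ~c) & ((~e & ~a) | (~e & c)))) = 11111111111011101111111111001110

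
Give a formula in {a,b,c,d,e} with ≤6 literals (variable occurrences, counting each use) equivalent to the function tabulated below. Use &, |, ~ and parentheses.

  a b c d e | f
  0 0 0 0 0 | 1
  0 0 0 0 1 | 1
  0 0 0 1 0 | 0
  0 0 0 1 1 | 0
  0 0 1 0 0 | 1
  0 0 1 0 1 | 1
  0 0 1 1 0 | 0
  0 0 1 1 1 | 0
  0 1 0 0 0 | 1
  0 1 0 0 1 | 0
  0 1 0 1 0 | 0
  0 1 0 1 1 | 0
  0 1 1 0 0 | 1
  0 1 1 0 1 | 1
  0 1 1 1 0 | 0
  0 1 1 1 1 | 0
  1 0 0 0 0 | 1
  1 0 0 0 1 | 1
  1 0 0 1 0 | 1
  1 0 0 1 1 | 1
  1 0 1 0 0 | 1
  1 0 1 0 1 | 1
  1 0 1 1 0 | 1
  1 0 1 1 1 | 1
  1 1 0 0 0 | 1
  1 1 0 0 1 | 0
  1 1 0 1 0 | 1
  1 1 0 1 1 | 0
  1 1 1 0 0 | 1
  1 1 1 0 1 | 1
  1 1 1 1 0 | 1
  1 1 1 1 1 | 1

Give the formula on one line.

((~e | (c | ~b)) & ((~a & ~d) | a))

  ~e = 10101010101010101010101010101010
  ~b = 11111111000000001111111100000000
  (c | ~b) = 11111111000011111111111100001111
  (~e | (c | ~b)) = 11111111101011111111111110101111
  ~a = 11111111111111110000000000000000
  ~d = 11001100110011001100110011001100
  (~a & ~d) = 11001100110011000000000000000000
  ((~a & ~d) | a) = 11001100110011001111111111111111
  ((~e | (c | ~b)) & ((~a & ~d) | a)) = 11001100100011001111111110101111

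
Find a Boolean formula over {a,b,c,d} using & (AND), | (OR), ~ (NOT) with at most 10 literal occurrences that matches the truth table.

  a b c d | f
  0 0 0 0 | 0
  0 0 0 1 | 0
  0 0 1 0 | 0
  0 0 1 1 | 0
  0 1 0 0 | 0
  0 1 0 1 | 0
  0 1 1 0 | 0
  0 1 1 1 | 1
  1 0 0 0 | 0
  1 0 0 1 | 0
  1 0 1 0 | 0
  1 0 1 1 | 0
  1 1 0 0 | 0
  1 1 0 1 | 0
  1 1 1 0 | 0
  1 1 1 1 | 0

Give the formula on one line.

  ~a = 1111111100000000
  (~a & b) = 0000111100000000
  (~a | b) = 1111111100001111
  ((~a | b) | d) = 1111111101011111
  (d & c) = 0001000100010001
  ~b = 1111000011110000
  ((d & c) | ~b) = 1111000111110001
  (((~a | b) | d) & ((d & c) | ~b)) = 1111000101010001
  ((~a & b) & (((~a | b) | d) & ((d & c) | ~b))) = 0000000100000000

((~a & b) & (((~a | b) | d) & ((d & c) | ~b)))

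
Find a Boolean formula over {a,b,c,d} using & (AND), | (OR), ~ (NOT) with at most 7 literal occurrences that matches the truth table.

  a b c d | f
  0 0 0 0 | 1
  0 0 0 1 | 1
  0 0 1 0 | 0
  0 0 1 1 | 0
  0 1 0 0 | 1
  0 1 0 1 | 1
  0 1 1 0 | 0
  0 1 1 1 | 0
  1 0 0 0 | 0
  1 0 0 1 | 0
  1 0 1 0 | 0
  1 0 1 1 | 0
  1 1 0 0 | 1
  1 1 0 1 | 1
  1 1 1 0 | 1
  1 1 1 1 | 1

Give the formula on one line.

((~c | a) & (~a | b))

  ~c = 1100110011001100
  (~c | a) = 1100110011111111
  ~a = 1111111100000000
  (~a | b) = 1111111100001111
  ((~c | a) & (~a | b)) = 1100110000001111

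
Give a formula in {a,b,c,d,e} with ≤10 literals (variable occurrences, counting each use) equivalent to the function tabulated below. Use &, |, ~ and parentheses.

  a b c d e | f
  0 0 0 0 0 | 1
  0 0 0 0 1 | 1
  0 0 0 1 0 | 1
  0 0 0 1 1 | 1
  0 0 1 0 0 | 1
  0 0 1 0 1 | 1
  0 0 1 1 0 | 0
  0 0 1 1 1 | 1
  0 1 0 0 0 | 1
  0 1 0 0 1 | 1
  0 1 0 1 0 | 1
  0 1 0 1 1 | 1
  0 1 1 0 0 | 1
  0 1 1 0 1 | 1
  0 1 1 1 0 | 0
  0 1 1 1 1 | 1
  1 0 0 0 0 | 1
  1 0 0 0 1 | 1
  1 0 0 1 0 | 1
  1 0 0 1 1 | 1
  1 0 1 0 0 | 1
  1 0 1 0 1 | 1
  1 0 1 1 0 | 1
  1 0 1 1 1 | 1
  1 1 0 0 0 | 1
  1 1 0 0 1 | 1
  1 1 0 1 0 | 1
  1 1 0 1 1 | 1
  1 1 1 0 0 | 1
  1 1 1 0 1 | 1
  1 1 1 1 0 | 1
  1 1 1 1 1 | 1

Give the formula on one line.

  ~d = 11001100110011001100110011001100
  (e | ~d) = 11011101110111011101110111011101
  (d & a) = 00000000000000000011001100110011
  ~c = 11110000111100001111000011110000
  ((d & a) | ~c) = 11110000111100001111001111110011
  (d & e) = 00010001000100010001000100010001
  ((d & e) | ~c) = 11110001111100011111000111110001
  (((d & a) | ~c) | ((d & e) | ~c)) = 11110001111100011111001111110011
  ((e | ~d) | (((d & a) | ~c) | ((d & e) | ~c))) = 11111101111111011111111111111111

((e | ~d) | (((d & a) | ~c) | ((d & e) | ~c)))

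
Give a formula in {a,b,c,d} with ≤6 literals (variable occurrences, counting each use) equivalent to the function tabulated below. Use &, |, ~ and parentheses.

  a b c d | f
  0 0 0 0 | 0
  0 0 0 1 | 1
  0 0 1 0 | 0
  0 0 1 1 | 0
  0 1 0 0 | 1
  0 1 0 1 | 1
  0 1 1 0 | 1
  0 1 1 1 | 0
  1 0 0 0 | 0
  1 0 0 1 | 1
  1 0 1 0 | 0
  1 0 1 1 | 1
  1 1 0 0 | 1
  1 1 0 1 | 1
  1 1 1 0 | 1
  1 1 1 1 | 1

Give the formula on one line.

((d | b) & (~d | ((~c | a) & d)))

  (d | b) = 0101111101011111
  ~d = 1010101010101010
  ~c = 1100110011001100
  (~c | a) = 1100110011111111
  ((~c | a) & d) = 0100010001010101
  (~d | ((~c | a) & d)) = 1110111011111111
  ((d | b) & (~d | ((~c | a) & d))) = 0100111001011111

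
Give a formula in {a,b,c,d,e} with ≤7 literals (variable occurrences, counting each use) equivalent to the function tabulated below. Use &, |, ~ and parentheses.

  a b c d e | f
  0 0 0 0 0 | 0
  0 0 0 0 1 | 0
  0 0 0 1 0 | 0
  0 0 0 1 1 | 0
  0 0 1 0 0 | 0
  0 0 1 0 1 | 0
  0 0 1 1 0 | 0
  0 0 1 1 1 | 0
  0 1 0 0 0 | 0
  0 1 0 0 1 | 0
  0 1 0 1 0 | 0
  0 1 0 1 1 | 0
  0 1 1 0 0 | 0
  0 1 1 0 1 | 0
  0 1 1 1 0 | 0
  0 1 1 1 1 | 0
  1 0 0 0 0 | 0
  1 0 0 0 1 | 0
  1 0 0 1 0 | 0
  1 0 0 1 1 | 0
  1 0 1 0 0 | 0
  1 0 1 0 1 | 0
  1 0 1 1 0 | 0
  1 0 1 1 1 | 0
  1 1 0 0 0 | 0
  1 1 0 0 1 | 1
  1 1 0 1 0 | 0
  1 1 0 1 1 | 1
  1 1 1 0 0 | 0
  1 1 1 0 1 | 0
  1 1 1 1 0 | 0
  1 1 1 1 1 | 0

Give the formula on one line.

(((e & a) & (~c | ~e)) & b)

  (e & a) = 00000000000000000101010101010101
  ~c = 11110000111100001111000011110000
  ~e = 10101010101010101010101010101010
  (~c | ~e) = 11111010111110101111101011111010
  ((e & a) & (~c | ~e)) = 00000000000000000101000001010000
  (((e & a) & (~c | ~e)) & b) = 00000000000000000000000001010000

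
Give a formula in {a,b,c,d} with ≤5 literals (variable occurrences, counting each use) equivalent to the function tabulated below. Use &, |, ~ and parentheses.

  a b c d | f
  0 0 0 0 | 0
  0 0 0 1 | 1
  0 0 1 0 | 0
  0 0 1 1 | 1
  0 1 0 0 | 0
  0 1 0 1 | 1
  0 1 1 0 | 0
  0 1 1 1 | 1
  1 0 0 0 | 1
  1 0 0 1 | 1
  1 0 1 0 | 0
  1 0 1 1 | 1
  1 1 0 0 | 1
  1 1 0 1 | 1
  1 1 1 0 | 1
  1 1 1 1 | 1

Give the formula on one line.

  ~c = 1100110011001100
  (a & b) = 0000000000001111
  (~c | (a & b)) = 1100110011001111
  (a & (~c | (a & b))) = 0000000011001111
  ((a & (~c | (a & b))) | d) = 0101010111011111

((a & (~c | (a & b))) | d)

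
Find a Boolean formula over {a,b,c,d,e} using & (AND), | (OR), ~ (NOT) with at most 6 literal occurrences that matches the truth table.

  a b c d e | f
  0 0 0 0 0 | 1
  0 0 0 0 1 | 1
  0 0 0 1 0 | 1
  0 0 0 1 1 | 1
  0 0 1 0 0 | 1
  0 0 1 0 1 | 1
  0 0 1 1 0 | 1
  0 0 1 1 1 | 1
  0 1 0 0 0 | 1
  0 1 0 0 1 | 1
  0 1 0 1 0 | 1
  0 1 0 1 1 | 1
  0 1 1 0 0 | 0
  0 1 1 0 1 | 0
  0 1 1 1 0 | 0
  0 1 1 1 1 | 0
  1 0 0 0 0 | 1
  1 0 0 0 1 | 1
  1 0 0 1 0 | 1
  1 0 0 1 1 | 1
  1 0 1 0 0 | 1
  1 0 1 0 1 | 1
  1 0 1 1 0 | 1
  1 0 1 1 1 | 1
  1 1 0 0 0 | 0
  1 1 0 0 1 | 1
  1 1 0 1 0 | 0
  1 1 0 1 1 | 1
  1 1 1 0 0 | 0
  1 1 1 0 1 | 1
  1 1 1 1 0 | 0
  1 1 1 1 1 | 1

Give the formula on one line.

(((~c & ~a) | (a & e)) | ~b)

  ~c = 11110000111100001111000011110000
  ~a = 11111111111111110000000000000000
  (~c & ~a) = 11110000111100000000000000000000
  (a & e) = 00000000000000000101010101010101
  ((~c & ~a) | (a & e)) = 11110000111100000101010101010101
  ~b = 11111111000000001111111100000000
  (((~c & ~a) | (a & e)) | ~b) = 11111111111100001111111101010101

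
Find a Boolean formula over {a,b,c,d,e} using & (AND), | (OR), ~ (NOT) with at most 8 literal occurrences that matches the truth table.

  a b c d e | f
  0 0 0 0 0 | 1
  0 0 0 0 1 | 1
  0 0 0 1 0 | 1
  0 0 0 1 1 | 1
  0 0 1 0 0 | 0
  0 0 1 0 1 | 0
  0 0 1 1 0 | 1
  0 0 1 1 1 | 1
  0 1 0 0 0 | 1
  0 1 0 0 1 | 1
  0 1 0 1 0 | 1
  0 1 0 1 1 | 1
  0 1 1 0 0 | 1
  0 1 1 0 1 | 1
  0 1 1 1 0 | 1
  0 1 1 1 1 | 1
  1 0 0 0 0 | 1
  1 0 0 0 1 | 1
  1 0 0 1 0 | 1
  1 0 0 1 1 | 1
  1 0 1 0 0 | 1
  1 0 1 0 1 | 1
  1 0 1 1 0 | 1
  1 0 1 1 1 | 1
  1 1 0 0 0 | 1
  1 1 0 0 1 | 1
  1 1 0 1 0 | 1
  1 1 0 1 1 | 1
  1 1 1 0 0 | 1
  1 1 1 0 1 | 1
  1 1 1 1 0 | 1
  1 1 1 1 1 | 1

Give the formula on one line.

(((~c | a) | d) | (d | b))

  ~c = 11110000111100001111000011110000
  (~c | a) = 11110000111100001111111111111111
  ((~c | a) | d) = 11110011111100111111111111111111
  (d | b) = 00110011111111110011001111111111
  (((~c | a) | d) | (d | b)) = 11110011111111111111111111111111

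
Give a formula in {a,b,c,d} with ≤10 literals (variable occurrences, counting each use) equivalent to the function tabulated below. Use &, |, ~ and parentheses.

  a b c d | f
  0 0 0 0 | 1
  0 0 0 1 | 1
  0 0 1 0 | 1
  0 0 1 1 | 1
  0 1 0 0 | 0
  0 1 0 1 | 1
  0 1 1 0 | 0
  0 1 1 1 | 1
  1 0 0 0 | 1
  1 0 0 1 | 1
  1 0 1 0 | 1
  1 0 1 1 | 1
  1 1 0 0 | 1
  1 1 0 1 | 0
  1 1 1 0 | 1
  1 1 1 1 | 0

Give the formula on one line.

  (b | d) = 0101111101011111
  ~d = 1010101010101010
  (~d & a) = 0000000010101010
  ((b | d) & (~d & a)) = 0000000000001010
  ~a = 1111111100000000
  (~a & d) = 0101010100000000
  ~b = 1111000011110000
  ((~a & d) | ~b) = 1111010111110000
  (((b | d) & (~d & a)) | ((~a & d) | ~b)) = 1111010111111010

(((b | d) & (~d & a)) | ((~a & d) | ~b))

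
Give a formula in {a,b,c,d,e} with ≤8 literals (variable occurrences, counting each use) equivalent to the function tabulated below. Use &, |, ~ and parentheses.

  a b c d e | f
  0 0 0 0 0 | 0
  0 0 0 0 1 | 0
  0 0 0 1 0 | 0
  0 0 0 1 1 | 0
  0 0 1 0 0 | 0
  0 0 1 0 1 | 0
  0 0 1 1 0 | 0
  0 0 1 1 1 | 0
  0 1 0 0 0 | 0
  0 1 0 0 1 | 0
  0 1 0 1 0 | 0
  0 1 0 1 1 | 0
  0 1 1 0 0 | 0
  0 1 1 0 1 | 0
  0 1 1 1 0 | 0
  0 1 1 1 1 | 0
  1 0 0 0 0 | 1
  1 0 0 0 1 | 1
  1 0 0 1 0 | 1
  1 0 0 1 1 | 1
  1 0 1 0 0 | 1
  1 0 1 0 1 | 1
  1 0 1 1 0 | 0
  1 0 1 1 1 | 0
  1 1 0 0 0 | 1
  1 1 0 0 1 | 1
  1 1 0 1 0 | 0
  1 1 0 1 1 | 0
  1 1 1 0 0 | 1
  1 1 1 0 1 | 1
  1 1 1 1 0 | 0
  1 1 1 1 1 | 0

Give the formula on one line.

(a & (((~d | c) | ~b) & (~d | ~c)))

  ~d = 11001100110011001100110011001100
  (~d | c) = 11001111110011111100111111001111
  ~b = 11111111000000001111111100000000
  ((~d | c) | ~b) = 11111111110011111111111111001111
  ~c = 11110000111100001111000011110000
  (~d | ~c) = 11111100111111001111110011111100
  (((~d | c) | ~b) & (~d | ~c)) = 11111100110011001111110011001100
  (a & (((~d | c) | ~b) & (~d | ~c))) = 00000000000000001111110011001100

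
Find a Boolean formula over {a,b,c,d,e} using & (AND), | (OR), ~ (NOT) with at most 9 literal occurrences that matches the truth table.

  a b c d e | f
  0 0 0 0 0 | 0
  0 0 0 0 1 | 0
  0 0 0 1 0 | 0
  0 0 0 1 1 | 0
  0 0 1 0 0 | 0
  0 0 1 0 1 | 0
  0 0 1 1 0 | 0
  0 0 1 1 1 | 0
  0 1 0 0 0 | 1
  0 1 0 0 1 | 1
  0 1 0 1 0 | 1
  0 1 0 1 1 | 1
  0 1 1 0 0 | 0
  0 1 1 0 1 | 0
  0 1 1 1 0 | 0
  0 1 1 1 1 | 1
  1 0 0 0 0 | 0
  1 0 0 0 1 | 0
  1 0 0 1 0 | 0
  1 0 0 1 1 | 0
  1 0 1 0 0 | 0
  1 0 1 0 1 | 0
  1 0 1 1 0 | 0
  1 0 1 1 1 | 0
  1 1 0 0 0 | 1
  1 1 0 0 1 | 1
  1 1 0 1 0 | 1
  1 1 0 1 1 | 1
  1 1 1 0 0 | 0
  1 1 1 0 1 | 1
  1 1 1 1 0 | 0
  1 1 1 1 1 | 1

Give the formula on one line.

  (d | a) = 00110011001100111111111111111111
  (e & (d | a)) = 00010001000100010101010101010101
  ~c = 11110000111100001111000011110000
  ((e & (d | a)) | ~c) = 11110001111100011111010111110101
  ~b = 11111111000000001111111100000000
  (((e & (d | a)) | ~c) | ~b) = 11111111111100011111111111110101
  (b & (((e & (d | a)) | ~c) | ~b)) = 00000000111100010000000011110101

(b & (((e & (d | a)) | ~c) | ~b))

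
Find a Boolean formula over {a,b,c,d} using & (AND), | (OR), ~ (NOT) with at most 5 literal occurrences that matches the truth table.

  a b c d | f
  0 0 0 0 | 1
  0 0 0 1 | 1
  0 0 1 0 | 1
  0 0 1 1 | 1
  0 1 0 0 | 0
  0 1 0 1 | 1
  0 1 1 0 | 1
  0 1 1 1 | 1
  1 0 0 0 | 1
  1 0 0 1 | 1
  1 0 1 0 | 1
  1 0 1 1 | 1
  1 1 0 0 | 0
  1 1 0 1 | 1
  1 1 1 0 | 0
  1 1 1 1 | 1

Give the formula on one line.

((~a & c) | (d | ~b))

  ~a = 1111111100000000
  (~a & c) = 0011001100000000
  ~b = 1111000011110000
  (d | ~b) = 1111010111110101
  ((~a & c) | (d | ~b)) = 1111011111110101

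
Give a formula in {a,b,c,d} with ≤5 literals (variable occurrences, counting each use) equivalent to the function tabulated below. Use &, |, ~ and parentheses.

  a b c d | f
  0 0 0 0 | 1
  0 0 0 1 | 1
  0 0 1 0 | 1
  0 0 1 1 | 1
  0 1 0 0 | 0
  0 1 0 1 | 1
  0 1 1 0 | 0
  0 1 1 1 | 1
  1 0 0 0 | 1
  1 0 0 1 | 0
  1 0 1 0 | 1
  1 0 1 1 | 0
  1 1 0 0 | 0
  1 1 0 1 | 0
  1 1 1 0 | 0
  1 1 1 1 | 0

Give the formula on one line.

  ~b = 1111000011110000
  (~b | d) = 1111010111110101
  ~a = 1111111100000000
  ~d = 1010101010101010
  (~a | ~d) = 1111111110101010
  ((~b | d) & (~a | ~d)) = 1111010110100000

((~b | d) & (~a | ~d))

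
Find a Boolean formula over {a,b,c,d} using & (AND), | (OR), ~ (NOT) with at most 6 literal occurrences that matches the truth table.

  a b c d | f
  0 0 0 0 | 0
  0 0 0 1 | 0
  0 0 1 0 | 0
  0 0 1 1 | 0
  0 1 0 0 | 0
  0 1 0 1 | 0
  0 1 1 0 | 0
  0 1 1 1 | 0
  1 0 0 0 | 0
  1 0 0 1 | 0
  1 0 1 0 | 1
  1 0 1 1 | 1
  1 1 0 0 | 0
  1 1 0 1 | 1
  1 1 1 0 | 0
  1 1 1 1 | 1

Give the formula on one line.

  ~b = 1111000011110000
  (d | ~b) = 1111010111110101
  (a & (d | ~b)) = 0000000011110101
  (c | b) = 0011111100111111
  ((a & (d | ~b)) & (c | b)) = 0000000000110101

((a & (d | ~b)) & (c | b))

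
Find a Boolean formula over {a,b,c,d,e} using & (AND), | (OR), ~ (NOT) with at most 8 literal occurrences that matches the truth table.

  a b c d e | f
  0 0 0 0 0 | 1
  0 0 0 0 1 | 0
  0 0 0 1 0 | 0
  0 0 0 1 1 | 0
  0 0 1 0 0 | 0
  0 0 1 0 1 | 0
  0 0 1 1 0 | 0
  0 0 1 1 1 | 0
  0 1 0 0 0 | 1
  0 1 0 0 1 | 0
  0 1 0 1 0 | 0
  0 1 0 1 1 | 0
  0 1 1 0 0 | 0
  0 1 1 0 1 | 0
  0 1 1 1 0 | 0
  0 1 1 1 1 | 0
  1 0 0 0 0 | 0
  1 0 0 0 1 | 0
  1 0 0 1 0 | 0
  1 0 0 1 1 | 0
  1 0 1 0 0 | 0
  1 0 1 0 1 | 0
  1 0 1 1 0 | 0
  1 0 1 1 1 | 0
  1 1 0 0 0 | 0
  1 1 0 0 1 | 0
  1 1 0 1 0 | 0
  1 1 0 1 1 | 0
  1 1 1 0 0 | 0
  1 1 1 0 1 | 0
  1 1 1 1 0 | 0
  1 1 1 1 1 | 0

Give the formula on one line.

  ~c = 11110000111100001111000011110000
  (d | ~c) = 11110011111100111111001111110011
  (a | (d | ~c)) = 11110011111100111111111111111111
  ~e = 10101010101010101010101010101010
  ((a | (d | ~c)) & ~e) = 10100010101000101010101010101010
  ~d = 11001100110011001100110011001100
  (e | ~d) = 11011101110111011101110111011101
  ~a = 11111111111111110000000000000000
  ((e | ~d) & ~a) = 11011101110111010000000000000000
  (((a | (d | ~c)) & ~e) & ((e | ~d) & ~a)) = 10000000100000000000000000000000

(((a | (d | ~c)) & ~e) & ((e | ~d) & ~a))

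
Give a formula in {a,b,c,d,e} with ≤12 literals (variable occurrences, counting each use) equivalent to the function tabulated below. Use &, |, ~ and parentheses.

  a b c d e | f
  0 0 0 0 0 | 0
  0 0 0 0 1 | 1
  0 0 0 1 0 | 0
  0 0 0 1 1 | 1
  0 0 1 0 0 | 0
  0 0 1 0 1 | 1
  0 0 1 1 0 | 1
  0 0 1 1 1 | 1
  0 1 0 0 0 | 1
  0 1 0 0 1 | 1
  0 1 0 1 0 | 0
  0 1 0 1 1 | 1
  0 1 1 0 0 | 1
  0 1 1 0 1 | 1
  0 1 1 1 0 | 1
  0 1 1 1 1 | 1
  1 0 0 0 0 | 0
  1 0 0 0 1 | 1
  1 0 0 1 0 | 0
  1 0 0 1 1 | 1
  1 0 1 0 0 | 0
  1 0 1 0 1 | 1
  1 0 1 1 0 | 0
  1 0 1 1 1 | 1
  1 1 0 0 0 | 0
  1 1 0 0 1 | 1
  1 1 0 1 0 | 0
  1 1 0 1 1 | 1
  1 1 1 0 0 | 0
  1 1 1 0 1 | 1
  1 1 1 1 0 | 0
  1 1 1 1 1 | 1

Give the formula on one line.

  ~d = 11001100110011001100110011001100
  (~d | e) = 11011101110111011101110111011101
  ((~d | e) | c) = 11011111110111111101111111011111
  ~a = 11111111111111110000000000000000
  (d & ~a) = 00110011001100110000000000000000
  (((~d | e) | c) & (d & ~a)) = 00010011000100110000000000000000
  (~a & b) = 00000000111111110000000000000000
  (~d & (~a & b)) = 00000000110011000000000000000000
  (e | (~d & (~a & b))) = 01010101110111010101010101010101
  ((((~d | e) | c) & (d & ~a)) | (e | (~d & (~a & b)))) = 01010111110111110101010101010101

((((~d | e) | c) & (d & ~a)) | (e | (~d & (~a & b))))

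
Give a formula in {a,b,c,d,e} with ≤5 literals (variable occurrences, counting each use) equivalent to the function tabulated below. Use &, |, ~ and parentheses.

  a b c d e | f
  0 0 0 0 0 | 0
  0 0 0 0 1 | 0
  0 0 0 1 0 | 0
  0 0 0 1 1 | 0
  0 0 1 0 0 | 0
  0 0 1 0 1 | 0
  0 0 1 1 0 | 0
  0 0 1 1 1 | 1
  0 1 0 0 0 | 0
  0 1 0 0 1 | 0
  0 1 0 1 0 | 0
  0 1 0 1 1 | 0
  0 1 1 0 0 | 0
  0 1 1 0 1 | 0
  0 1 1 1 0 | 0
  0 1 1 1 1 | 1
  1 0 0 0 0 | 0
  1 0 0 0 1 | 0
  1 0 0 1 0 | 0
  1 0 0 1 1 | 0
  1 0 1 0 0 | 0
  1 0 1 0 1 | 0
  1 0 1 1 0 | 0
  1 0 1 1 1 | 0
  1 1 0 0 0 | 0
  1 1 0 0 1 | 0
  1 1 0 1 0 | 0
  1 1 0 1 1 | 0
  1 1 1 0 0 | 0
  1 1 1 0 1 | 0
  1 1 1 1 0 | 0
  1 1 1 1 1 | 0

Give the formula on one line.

  (c | a) = 00001111000011111111111111111111
  ~a = 11111111111111110000000000000000
  ((c | a) & ~a) = 00001111000011110000000000000000
  (e & ((c | a) & ~a)) = 00000101000001010000000000000000
  ((e & ((c | a) & ~a)) & d) = 00000001000000010000000000000000

((e & ((c | a) & ~a)) & d)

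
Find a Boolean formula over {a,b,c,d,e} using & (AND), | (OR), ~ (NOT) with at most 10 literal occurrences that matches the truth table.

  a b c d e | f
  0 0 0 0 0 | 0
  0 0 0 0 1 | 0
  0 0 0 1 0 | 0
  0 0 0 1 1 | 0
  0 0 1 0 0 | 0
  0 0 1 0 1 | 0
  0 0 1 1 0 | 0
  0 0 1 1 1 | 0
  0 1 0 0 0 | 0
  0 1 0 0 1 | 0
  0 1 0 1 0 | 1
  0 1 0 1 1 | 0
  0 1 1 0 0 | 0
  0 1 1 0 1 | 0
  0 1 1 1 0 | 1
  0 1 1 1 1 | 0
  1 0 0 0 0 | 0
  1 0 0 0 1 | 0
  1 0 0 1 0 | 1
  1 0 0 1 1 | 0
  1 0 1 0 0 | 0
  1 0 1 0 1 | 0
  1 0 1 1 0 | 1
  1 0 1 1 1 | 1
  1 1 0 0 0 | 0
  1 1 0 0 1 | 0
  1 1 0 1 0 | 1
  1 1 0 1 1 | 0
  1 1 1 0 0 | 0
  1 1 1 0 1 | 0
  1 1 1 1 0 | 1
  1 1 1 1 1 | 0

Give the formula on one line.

((d & (b | a)) & (~e | ((~b | (~c & d)) & c)))

  (b | a) = 00000000111111111111111111111111
  (d & (b | a)) = 00000000001100110011001100110011
  ~e = 10101010101010101010101010101010
  ~b = 11111111000000001111111100000000
  ~c = 11110000111100001111000011110000
  (~c & d) = 00110000001100000011000000110000
  (~b | (~c & d)) = 11111111001100001111111100110000
  ((~b | (~c & d)) & c) = 00001111000000000000111100000000
  (~e | ((~b | (~c & d)) & c)) = 10101111101010101010111110101010
  ((d & (b | a)) & (~e | ((~b | (~c & d)) & c))) = 00000000001000100010001100100010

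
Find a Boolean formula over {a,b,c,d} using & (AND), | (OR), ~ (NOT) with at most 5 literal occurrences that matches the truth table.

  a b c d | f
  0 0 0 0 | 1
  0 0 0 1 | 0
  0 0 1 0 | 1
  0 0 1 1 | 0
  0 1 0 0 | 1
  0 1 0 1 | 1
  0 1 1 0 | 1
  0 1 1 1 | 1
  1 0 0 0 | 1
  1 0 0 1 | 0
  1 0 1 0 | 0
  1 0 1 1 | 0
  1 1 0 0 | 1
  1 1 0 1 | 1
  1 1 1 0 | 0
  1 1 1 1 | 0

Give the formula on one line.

((~c | ~a) & (~d | b))

  ~c = 1100110011001100
  ~a = 1111111100000000
  (~c | ~a) = 1111111111001100
  ~d = 1010101010101010
  (~d | b) = 1010111110101111
  ((~c | ~a) & (~d | b)) = 1010111110001100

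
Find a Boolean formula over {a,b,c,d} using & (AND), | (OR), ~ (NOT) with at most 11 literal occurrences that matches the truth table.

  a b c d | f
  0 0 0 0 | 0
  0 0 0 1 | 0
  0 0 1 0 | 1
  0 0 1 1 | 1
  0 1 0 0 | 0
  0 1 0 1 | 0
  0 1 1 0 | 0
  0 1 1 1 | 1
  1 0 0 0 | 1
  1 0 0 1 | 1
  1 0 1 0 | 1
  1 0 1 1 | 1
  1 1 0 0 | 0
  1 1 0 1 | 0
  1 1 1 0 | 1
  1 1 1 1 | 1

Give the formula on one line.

(((a | d) | (~c | (~b & c))) & ((a & ~b) | c))

  (a | d) = 0101010111111111
  ~c = 1100110011001100
  ~b = 1111000011110000
  (~b & c) = 0011000000110000
  (~c | (~b & c)) = 1111110011111100
  ((a | d) | (~c | (~b & c))) = 1111110111111111
  (a & ~b) = 0000000011110000
  ((a & ~b) | c) = 0011001111110011
  (((a | d) | (~c | (~b & c))) & ((a & ~b) | c)) = 0011000111110011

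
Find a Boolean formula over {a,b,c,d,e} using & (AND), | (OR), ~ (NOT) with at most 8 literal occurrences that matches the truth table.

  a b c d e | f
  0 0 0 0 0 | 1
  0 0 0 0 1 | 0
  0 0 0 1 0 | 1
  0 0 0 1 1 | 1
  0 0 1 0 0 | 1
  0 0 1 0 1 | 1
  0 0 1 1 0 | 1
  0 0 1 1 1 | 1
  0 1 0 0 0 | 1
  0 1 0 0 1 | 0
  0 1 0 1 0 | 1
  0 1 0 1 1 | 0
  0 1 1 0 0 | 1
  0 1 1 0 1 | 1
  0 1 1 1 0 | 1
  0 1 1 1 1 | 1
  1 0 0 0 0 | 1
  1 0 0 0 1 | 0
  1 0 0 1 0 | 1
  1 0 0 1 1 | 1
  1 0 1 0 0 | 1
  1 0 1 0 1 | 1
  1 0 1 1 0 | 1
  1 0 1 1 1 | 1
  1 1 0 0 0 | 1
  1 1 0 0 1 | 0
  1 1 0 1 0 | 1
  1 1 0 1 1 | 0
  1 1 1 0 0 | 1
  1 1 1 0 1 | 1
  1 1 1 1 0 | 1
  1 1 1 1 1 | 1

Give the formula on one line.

  ~b = 11111111000000001111111100000000
  (d & ~b) = 00110011000000000011001100000000
  (c | (d & ~b)) = 00111111000011110011111100001111
  ~c = 11110000111100001111000011110000
  (e | ~c) = 11110101111101011111010111110101
  (a | e) = 01010101010101011111111111111111
  ((e | ~c) | (a | e)) = 11110101111101011111111111111111
  ~e = 10101010101010101010101010101010
  (((e | ~c) | (a | e)) & ~e) = 10100000101000001010101010101010
  ((c | (d & ~b)) | (((e | ~c) | (a | e)) & ~e)) = 10111111101011111011111110101111

((c | (d & ~b)) | (((e | ~c) | (a | e)) & ~e))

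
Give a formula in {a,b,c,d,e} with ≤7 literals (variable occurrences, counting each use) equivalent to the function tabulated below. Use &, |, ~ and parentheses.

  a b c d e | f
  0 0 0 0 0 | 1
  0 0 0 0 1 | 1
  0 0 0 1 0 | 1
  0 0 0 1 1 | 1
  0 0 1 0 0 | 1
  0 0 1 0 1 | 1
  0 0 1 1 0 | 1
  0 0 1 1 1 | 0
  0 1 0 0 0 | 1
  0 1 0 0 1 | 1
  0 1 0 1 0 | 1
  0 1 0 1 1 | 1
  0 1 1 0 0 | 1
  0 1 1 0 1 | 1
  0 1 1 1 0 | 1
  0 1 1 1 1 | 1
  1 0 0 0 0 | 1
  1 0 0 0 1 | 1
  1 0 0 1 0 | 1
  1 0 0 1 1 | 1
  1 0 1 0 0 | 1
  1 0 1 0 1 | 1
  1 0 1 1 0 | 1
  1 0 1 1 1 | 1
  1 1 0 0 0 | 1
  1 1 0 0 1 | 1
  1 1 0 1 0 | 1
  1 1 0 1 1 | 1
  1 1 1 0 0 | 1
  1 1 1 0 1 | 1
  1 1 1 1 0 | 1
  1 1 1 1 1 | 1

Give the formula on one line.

((~c | ((~d | (a | b)) & c)) | ~e)

  ~c = 11110000111100001111000011110000
  ~d = 11001100110011001100110011001100
  (a | b) = 00000000111111111111111111111111
  (~d | (a | b)) = 11001100111111111111111111111111
  ((~d | (a | b)) & c) = 00001100000011110000111100001111
  (~c | ((~d | (a | b)) & c)) = 11111100111111111111111111111111
  ~e = 10101010101010101010101010101010
  ((~c | ((~d | (a | b)) & c)) | ~e) = 11111110111111111111111111111111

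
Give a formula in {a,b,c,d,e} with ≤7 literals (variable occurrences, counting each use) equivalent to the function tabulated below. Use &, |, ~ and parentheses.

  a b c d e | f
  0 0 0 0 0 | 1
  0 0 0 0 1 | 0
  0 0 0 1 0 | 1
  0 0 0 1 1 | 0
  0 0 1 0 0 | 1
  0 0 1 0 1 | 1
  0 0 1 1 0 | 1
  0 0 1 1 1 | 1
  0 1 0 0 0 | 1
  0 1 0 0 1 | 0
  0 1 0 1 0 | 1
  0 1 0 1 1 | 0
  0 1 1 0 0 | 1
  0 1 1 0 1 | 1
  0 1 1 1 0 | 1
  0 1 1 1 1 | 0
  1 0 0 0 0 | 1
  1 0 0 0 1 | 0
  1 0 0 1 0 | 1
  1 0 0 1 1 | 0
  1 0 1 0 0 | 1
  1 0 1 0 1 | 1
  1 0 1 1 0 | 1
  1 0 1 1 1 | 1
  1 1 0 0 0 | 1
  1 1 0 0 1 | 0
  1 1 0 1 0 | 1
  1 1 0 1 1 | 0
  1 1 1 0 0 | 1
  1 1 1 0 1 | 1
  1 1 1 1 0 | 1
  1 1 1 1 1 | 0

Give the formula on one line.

(~e | (c & (~d | ~b)))

  ~e = 10101010101010101010101010101010
  ~d = 11001100110011001100110011001100
  ~b = 11111111000000001111111100000000
  (~d | ~b) = 11111111110011001111111111001100
  (c & (~d | ~b)) = 00001111000011000000111100001100
  (~e | (c & (~d | ~b))) = 10101111101011101010111110101110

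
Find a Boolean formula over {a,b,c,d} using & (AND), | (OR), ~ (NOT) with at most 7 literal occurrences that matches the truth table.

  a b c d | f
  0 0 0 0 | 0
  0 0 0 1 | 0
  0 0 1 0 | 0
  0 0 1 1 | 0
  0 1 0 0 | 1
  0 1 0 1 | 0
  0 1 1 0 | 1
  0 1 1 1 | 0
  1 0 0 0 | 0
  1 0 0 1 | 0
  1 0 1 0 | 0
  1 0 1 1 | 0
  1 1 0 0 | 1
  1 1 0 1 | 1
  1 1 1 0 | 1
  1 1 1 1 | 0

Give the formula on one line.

  ~d = 1010101010101010
  (a | ~d) = 1010101011111111
  ~c = 1100110011001100
  (~d | ~c) = 1110111011101110
  ((a | ~d) & (~d | ~c)) = 1010101011101110
  (b & ((a | ~d) & (~d | ~c))) = 0000101000001110

(b & ((a | ~d) & (~d | ~c)))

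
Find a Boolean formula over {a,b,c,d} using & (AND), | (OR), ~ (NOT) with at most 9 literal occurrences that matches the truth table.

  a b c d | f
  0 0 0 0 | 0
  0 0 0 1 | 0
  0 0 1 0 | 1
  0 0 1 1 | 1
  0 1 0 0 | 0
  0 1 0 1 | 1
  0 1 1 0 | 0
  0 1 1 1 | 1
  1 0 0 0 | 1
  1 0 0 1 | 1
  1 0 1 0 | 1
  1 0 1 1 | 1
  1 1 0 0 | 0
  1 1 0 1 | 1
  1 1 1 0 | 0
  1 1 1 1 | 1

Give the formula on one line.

  ~c = 1100110011001100
  (a & ~c) = 0000000011001100
  ((a & ~c) | c) = 0011001111111111
  ~a = 1111111100000000
  (c | b) = 0011111100111111
  (~a & (c | b)) = 0011111100000000
  (((a & ~c) | c) | (~a & (c | b))) = 0011111111111111
  ~b = 1111000011110000
  (~b | d) = 1111010111110101
  ((((a & ~c) | c) | (~a & (c | b))) & (~b | d)) = 0011010111110101

((((a & ~c) | c) | (~a & (c | b))) & (~b | d))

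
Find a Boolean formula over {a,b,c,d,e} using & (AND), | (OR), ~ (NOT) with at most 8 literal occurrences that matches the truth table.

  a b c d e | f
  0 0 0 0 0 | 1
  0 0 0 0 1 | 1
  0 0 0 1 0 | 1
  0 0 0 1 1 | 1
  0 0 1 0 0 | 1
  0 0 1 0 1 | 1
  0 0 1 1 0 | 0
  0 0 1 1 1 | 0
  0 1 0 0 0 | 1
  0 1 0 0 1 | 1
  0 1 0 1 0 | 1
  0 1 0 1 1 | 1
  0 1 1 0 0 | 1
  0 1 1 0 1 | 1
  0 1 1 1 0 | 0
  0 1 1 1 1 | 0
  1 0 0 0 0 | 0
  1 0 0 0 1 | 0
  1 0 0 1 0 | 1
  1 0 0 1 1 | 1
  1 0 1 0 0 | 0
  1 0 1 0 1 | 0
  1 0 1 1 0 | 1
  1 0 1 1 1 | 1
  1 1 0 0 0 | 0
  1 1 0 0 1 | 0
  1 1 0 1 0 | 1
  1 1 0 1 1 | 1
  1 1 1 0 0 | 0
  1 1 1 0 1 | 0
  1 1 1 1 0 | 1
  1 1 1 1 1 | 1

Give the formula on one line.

  ~a = 11111111111111110000000000000000
  (d | ~a) = 11111111111111110011001100110011
  ~c = 11110000111100001111000011110000
  (a | ~c) = 11110000111100001111111111111111
  ~d = 11001100110011001100110011001100
  ((a | ~c) | ~d) = 11111100111111001111111111111111
  ((d | ~a) & ((a | ~c) | ~d)) = 11111100111111000011001100110011

((d | ~a) & ((a | ~c) | ~d))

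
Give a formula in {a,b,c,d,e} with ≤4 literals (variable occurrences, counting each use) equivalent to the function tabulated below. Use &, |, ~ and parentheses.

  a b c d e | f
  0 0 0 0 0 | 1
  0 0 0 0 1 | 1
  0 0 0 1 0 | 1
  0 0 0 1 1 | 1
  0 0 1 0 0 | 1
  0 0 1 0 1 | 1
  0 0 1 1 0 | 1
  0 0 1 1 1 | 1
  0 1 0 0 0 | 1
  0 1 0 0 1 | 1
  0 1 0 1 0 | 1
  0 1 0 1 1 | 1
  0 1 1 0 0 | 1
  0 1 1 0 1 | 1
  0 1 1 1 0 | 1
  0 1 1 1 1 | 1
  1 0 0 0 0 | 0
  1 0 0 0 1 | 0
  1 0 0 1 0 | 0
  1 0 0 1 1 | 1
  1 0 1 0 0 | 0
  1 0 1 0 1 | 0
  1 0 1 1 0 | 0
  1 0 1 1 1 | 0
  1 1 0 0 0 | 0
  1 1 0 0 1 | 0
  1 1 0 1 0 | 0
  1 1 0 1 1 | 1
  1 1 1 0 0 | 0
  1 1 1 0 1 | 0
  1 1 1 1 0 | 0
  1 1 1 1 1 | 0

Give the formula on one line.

(((~c & e) & d) | ~a)

  ~c = 11110000111100001111000011110000
  (~c & e) = 01010000010100000101000001010000
  ((~c & e) & d) = 00010000000100000001000000010000
  ~a = 11111111111111110000000000000000
  (((~c & e) & d) | ~a) = 11111111111111110001000000010000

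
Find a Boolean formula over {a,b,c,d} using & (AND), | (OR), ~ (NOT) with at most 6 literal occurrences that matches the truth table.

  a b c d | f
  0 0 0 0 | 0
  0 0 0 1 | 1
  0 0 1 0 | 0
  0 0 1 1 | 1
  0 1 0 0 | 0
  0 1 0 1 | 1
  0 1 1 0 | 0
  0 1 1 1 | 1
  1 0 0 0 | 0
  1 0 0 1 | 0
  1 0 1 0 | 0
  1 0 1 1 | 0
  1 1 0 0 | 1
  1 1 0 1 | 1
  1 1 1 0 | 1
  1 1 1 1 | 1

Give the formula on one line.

((d | a) & (~a | b))

  (d | a) = 0101010111111111
  ~a = 1111111100000000
  (~a | b) = 1111111100001111
  ((d | a) & (~a | b)) = 0101010100001111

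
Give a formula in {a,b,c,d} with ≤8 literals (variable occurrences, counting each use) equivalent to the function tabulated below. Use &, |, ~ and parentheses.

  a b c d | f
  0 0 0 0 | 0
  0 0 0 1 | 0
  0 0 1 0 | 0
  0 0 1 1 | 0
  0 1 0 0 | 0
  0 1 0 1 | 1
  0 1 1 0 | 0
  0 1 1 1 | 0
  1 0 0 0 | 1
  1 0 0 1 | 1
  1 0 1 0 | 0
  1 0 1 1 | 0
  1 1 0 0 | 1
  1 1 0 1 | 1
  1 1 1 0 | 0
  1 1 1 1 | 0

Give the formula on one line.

((d & (((~d | (c | b)) | a) & ~c)) | (a & ~c))

  ~d = 1010101010101010
  (c | b) = 0011111100111111
  (~d | (c | b)) = 1011111110111111
  ((~d | (c | b)) | a) = 1011111111111111
  ~c = 1100110011001100
  (((~d | (c | b)) | a) & ~c) = 1000110011001100
  (d & (((~d | (c | b)) | a) & ~c)) = 0000010001000100
  (a & ~c) = 0000000011001100
  ((d & (((~d | (c | b)) | a) & ~c)) | (a & ~c)) = 0000010011001100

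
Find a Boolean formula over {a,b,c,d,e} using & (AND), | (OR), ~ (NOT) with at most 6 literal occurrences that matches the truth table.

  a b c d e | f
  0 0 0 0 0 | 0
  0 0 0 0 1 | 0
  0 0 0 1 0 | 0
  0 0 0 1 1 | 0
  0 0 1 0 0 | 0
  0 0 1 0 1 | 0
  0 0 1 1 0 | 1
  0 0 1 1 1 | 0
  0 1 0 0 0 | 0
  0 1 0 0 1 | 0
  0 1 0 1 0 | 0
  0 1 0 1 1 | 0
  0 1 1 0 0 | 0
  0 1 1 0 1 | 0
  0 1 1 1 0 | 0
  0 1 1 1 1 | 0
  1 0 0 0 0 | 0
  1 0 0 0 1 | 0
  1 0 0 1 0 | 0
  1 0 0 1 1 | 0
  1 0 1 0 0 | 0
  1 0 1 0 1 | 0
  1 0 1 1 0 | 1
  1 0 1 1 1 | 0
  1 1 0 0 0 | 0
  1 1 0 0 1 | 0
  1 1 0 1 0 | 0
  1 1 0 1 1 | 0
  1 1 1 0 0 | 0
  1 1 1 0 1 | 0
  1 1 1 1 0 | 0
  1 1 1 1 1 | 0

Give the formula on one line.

  ~b = 11111111000000001111111100000000
  (~b & c) = 00001111000000000000111100000000
  ~e = 10101010101010101010101010101010
  ((~b & c) & ~e) = 00001010000000000000101000000000
  (e | d) = 01110111011101110111011101110111
  (((~b & c) & ~e) & (e | d)) = 00000010000000000000001000000000

(((~b & c) & ~e) & (e | d))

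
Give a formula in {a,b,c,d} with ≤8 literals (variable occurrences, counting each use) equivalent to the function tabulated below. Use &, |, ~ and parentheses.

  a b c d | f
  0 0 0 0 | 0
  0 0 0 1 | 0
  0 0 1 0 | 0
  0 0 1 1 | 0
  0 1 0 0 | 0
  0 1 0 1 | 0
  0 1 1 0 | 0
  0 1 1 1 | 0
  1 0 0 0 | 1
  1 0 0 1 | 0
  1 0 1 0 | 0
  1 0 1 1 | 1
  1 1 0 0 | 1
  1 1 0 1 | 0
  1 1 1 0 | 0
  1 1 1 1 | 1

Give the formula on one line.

  ~d = 1010101010101010
  ~c = 1100110011001100
  (a & ~c) = 0000000011001100
  (~d & (a & ~c)) = 0000000010001000
  ((~d & (a & ~c)) | c) = 0011001110111011
  (d | ~c) = 1101110111011101
  (a & (d | ~c)) = 0000000011011101
  (((~d & (a & ~c)) | c) & (a & (d | ~c))) = 0000000010011001

(((~d & (a & ~c)) | c) & (a & (d | ~c)))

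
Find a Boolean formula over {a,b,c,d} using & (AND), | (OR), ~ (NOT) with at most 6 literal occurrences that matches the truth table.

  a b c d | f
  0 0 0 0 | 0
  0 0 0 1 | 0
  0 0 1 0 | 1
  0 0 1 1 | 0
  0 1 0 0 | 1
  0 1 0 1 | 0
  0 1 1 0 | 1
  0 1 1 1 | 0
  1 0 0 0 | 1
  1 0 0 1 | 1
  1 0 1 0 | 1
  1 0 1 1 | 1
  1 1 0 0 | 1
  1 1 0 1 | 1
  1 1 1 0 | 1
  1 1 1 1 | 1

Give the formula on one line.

  (b | c) = 0011111100111111
  (d | (b | c)) = 0111111101111111
  ~d = 1010101010101010
  ((d | (b | c)) & ~d) = 0010101000101010
  (((d | (b | c)) & ~d) | a) = 0010101011111111

(((d | (b | c)) & ~d) | a)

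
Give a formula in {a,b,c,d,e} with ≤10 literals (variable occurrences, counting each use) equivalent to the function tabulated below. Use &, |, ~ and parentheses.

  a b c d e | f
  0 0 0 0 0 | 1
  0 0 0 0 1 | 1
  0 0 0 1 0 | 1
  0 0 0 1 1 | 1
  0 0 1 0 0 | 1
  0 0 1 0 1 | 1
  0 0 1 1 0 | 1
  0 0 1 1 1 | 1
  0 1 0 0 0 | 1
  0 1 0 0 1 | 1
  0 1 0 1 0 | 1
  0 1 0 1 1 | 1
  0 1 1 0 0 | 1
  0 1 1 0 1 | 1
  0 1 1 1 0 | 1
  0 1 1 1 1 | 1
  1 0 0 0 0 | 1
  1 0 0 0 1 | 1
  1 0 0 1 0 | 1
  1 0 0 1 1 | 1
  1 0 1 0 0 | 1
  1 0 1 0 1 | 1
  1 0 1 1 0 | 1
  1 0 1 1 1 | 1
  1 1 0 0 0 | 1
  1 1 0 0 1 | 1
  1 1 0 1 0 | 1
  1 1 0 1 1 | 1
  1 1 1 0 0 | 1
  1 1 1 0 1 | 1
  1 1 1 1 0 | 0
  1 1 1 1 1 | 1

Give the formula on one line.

((a & ~d) | ((~c | e) | (~a | ((~e | ~c) & ~b))))

  ~d = 11001100110011001100110011001100
  (a & ~d) = 00000000000000001100110011001100
  ~c = 11110000111100001111000011110000
  (~c | e) = 11110101111101011111010111110101
  ~a = 11111111111111110000000000000000
  ~e = 10101010101010101010101010101010
  (~e | ~c) = 11111010111110101111101011111010
  ~b = 11111111000000001111111100000000
  ((~e | ~c) & ~b) = 11111010000000001111101000000000
  (~a | ((~e | ~c) & ~b)) = 11111111111111111111101000000000
  ((~c | e) | (~a | ((~e | ~c) & ~b))) = 11111111111111111111111111110101
  ((a & ~d) | ((~c | e) | (~a | ((~e | ~c) & ~b)))) = 11111111111111111111111111111101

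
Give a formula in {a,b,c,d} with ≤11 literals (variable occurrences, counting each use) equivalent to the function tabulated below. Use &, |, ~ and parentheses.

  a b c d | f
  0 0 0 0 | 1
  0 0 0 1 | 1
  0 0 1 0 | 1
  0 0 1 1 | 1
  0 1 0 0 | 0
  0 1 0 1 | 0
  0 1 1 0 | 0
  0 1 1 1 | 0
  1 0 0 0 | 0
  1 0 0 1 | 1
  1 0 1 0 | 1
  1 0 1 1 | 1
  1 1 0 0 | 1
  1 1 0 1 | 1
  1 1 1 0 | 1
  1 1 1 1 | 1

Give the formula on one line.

((~b | a) & ((b | (d | (b & ~c))) | (~a | c)))

  ~b = 1111000011110000
  (~b | a) = 1111000011111111
  ~c = 1100110011001100
  (b & ~c) = 0000110000001100
  (d | (b & ~c)) = 0101110101011101
  (b | (d | (b & ~c))) = 0101111101011111
  ~a = 1111111100000000
  (~a | c) = 1111111100110011
  ((b | (d | (b & ~c))) | (~a | c)) = 1111111101111111
  ((~b | a) & ((b | (d | (b & ~c))) | (~a | c))) = 1111000001111111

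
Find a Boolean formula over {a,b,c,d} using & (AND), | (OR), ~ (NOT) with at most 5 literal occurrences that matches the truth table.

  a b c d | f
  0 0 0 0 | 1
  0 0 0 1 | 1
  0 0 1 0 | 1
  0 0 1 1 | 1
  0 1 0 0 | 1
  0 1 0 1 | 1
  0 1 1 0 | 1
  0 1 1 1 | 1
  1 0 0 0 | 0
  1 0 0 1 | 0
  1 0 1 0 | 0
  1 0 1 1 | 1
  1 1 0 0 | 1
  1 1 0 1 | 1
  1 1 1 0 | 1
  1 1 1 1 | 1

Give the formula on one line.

(b | ((d & (b | c)) | ~a))

  (b | c) = 0011111100111111
  (d & (b | c)) = 0001010100010101
  ~a = 1111111100000000
  ((d & (b | c)) | ~a) = 1111111100010101
  (b | ((d & (b | c)) | ~a)) = 1111111100011111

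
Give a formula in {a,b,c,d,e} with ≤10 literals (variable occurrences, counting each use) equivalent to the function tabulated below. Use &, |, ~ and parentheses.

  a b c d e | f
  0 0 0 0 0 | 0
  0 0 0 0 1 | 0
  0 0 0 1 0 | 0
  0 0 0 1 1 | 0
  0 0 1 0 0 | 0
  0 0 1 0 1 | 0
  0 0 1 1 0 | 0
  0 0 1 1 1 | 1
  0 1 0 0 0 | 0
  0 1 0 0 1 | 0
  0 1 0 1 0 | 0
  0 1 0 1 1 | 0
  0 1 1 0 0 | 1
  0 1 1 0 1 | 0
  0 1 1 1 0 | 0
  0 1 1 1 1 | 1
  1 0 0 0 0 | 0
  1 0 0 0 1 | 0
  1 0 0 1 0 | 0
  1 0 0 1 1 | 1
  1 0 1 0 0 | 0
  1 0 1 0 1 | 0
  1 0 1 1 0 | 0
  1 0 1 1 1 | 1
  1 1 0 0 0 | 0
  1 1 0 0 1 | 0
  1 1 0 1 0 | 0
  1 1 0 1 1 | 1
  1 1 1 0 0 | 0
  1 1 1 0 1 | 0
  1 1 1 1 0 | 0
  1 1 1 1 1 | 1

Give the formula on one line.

((((~e & b) & ((~d | a) & ~a)) | (d & e)) & (c | a))

  ~e = 10101010101010101010101010101010
  (~e & b) = 00000000101010100000000010101010
  ~d = 11001100110011001100110011001100
  (~d | a) = 11001100110011001111111111111111
  ~a = 11111111111111110000000000000000
  ((~d | a) & ~a) = 11001100110011000000000000000000
  ((~e & b) & ((~d | a) & ~a)) = 00000000100010000000000000000000
  (d & e) = 00010001000100010001000100010001
  (((~e & b) & ((~d | a) & ~a)) | (d & e)) = 00010001100110010001000100010001
  (c | a) = 00001111000011111111111111111111
  ((((~e & b) & ((~d | a) & ~a)) | (d & e)) & (c | a)) = 00000001000010010001000100010001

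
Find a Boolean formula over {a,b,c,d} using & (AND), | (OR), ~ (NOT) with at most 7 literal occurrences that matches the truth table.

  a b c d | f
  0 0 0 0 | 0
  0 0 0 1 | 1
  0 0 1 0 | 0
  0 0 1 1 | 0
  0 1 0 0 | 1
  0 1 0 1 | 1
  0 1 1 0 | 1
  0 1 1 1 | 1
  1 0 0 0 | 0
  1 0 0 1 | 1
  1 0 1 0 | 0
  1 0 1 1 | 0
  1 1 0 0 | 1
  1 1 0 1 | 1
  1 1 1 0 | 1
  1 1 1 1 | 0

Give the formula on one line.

  ~c = 1100110011001100
  (d & ~c) = 0100010001000100
  ~a = 1111111100000000
  ~d = 1010101010101010
  (~a | ~d) = 1111111110101010
  (b & (~a | ~d)) = 0000111100001010
  ((d & ~c) | (b & (~a | ~d))) = 0100111101001110

((d & ~c) | (b & (~a | ~d)))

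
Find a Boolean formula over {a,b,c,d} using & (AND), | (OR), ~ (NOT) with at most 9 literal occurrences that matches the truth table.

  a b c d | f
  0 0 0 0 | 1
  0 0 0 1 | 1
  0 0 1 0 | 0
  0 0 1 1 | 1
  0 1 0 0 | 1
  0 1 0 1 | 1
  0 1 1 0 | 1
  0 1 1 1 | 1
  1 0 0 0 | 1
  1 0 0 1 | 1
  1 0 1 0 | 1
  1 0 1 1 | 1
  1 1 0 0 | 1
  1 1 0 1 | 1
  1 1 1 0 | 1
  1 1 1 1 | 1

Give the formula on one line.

(((~c | b) & (c | ~a)) | (b | (d | a)))

  ~c = 1100110011001100
  (~c | b) = 1100111111001111
  ~a = 1111111100000000
  (c | ~a) = 1111111100110011
  ((~c | b) & (c | ~a)) = 1100111100000011
  (d | a) = 0101010111111111
  (b | (d | a)) = 0101111111111111
  (((~c | b) & (c | ~a)) | (b | (d | a))) = 1101111111111111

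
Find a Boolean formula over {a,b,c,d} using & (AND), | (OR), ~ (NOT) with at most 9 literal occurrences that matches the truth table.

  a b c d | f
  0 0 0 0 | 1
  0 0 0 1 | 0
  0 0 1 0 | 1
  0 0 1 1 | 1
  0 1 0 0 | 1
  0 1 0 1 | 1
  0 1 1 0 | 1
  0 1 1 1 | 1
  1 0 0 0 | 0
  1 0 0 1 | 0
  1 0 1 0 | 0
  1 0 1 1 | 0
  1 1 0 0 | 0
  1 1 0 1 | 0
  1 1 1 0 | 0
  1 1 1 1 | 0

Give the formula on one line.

(~a & ((b & ~a) | (c | ((c | ~d) & ~c))))

  ~a = 1111111100000000
  (b & ~a) = 0000111100000000
  ~d = 1010101010101010
  (c | ~d) = 1011101110111011
  ~c = 1100110011001100
  ((c | ~d) & ~c) = 1000100010001000
  (c | ((c | ~d) & ~c)) = 1011101110111011
  ((b & ~a) | (c | ((c | ~d) & ~c))) = 1011111110111011
  (~a & ((b & ~a) | (c | ((c | ~d) & ~c)))) = 1011111100000000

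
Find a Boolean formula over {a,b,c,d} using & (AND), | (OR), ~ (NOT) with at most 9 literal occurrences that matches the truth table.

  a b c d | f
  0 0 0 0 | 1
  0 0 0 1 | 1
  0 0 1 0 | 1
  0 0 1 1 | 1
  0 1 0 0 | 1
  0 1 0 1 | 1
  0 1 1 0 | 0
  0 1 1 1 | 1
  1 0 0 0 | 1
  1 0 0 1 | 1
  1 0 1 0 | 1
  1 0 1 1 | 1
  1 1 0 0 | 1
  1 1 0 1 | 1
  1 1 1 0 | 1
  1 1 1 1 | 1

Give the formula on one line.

(((~b | a) | (a | (~a & ~c))) | (a | d))

  ~b = 1111000011110000
  (~b | a) = 1111000011111111
  ~a = 1111111100000000
  ~c = 1100110011001100
  (~a & ~c) = 1100110000000000
  (a | (~a & ~c)) = 1100110011111111
  ((~b | a) | (a | (~a & ~c))) = 1111110011111111
  (a | d) = 0101010111111111
  (((~b | a) | (a | (~a & ~c))) | (a | d)) = 1111110111111111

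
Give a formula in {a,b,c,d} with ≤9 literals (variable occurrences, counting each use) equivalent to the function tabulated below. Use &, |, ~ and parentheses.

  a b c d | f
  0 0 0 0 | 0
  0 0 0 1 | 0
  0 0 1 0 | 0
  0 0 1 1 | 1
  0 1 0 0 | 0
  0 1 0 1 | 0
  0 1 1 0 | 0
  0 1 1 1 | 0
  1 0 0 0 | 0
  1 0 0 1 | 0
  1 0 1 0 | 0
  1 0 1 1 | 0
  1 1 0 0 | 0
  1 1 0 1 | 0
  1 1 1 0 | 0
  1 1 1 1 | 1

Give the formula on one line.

  ~b = 1111000011110000
  (~b | a) = 1111000011111111
  (d & (~b | a)) = 0101000001010101
  ~a = 1111111100000000
  (~a | d) = 1111111101010101
  (d & ~a) = 0101010100000000
  (b | (d & ~a)) = 0101111100001111
  ((b | (d & ~a)) & c) = 0001001100000011
  ((~a | d) & ((b | (d & ~a)) & c)) = 0001001100000001
  ((d & (~b | a)) & ((~a | d) & ((b | (d & ~a)) & c))) = 0001000000000001

((d & (~b | a)) & ((~a | d) & ((b | (d & ~a)) & c)))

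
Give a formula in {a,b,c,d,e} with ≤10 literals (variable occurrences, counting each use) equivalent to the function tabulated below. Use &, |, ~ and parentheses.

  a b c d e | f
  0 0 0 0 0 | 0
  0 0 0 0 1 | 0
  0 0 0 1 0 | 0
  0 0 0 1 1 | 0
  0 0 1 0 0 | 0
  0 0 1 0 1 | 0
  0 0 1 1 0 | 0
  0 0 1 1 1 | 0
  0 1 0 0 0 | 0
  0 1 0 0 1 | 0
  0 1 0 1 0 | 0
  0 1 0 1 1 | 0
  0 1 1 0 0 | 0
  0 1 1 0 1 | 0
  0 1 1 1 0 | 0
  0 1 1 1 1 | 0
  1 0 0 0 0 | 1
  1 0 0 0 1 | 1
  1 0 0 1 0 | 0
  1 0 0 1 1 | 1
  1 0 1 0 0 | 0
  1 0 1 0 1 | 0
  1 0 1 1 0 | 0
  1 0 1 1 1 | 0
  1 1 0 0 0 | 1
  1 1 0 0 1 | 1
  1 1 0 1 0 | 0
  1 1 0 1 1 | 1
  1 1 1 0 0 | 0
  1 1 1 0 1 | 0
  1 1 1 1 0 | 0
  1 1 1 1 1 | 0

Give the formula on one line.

((~c & (d | a)) & ((a & e) | ((~a | (~e | d)) & ~d)))

  ~c = 11110000111100001111000011110000
  (d | a) = 00110011001100111111111111111111
  (~c & (d | a)) = 00110000001100001111000011110000
  (a & e) = 00000000000000000101010101010101
  ~a = 11111111111111110000000000000000
  ~e = 10101010101010101010101010101010
  (~e | d) = 10111011101110111011101110111011
  (~a | (~e | d)) = 11111111111111111011101110111011
  ~d = 11001100110011001100110011001100
  ((~a | (~e | d)) & ~d) = 11001100110011001000100010001000
  ((a & e) | ((~a | (~e | d)) & ~d)) = 11001100110011001101110111011101
  ((~c & (d | a)) & ((a & e) | ((~a | (~e | d)) & ~d))) = 00000000000000001101000011010000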